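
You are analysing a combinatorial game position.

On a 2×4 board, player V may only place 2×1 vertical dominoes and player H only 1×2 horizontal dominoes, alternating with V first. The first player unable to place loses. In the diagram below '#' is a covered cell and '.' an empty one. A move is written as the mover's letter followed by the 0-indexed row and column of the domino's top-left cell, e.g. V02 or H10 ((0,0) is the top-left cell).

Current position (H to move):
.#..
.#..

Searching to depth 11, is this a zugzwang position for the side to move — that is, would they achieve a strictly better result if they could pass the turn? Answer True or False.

zugzwang(.#../.#.., H) = False

[.#../.#..] H move#1: H02:+1/.###/.#..*, H12:+1/.#../.###
[.###/.#..] V move#2: V00:-1/####/##..*
[####/##..] H move#3: H12:+1/####/####*
[####/####] end (terminal -1, V#4); searched .#../.#.. to 11
if H skipped the turn, V would face:
~ [.#../.#..] V move#1: V00:-1/##../##.., V02:+1/.##./.##.*, V03:+1/.#.#/.#.#
~ [.##./.##.] end (terminal -1, H#2); searched .#../.#.. to 11
compare (H): move=+1 vs pass=-1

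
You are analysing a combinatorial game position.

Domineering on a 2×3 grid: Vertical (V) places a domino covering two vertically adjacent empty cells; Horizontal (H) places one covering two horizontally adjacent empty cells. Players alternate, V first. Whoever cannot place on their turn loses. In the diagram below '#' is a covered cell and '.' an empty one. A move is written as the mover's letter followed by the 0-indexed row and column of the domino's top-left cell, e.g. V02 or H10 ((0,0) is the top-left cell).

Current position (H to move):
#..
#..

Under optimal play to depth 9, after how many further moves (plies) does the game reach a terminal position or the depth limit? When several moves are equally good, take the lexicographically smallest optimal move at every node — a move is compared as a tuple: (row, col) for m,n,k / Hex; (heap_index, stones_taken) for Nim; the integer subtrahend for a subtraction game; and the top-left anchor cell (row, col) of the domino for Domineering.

ply 1, H at #../#.. | H01=+1→###/#..*; H11=+1→#../###
ply 2: ###/#.. is terminal -1 (V); from #../#.. depth 9

PV length from [#../#..]: 1 ply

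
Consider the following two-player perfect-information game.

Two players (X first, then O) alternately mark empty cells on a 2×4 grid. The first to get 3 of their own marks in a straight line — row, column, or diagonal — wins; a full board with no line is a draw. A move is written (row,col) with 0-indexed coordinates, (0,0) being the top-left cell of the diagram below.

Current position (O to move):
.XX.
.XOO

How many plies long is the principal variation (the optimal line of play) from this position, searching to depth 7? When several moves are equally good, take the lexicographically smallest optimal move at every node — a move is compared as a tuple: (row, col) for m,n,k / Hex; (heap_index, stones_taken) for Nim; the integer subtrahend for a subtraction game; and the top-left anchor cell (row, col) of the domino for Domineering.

PV length from [.XX./.XOO]: 2 plies

[.XX./.XOO] O move#1: (0,0):-1/OXX./.XOO*, (0,3):-1/.XXO/.XOO, (1,0):-1/.XX./OXOO
[OXX./.XOO] X move#2: (0,3):+1/OXXX/.XOO*, (1,0):+0/OXX./XXOO
[OXXX/.XOO] end (terminal -1, O#3); searched .XX./.XOO to 7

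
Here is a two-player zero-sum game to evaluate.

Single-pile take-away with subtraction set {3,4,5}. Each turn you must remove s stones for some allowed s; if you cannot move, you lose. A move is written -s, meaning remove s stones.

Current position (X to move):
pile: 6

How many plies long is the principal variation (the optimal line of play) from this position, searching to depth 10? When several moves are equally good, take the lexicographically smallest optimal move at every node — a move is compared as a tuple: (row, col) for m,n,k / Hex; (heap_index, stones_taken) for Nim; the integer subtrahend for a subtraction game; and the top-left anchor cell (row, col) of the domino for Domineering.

PV length from [6]: 1 ply

ply 1, X at 6 | -3=-1→3; -4=+1→2*; -5=+1→1
ply 2: 2 is terminal -1 (O); from 6 depth 10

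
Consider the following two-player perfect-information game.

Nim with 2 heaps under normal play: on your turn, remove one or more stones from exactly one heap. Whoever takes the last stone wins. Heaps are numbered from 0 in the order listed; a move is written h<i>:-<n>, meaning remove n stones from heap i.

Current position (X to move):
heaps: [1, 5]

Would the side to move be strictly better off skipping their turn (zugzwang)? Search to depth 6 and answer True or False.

p1 X@[(1,5)]: h0:-1[(0,5)]-1 h1:-1[(1,4)]-1 h1:-2[(1,3)]-1 h1:-3[(1,2)]-1 h1:-4[(1,1)]+1* h1:-5[(1,0)]-1
p2 O@[(1,1)]: h0:-1[(0,1)]-1* h1:-1[(1,0)]-1
p3 X@[(0,1)]: h1:-1[(0,0)]+1*
p4 O@[(0,0)] terminal -1; root [(1,5)] d6
suppose X passes — search the same position with O to move:
pass> p1 O@[(1,5)]: h0:-1[(0,5)]-1 h1:-1[(1,4)]-1 h1:-2[(1,3)]-1 h1:-3[(1,2)]-1 h1:-4[(1,1)]+1* h1:-5[(1,0)]-1
pass> p2 X@[(1,1)]: h0:-1[(0,1)]-1* h1:-1[(1,0)]-1
pass> p3 O@[(0,1)]: h1:-1[(0,0)]+1*
pass> p4 X@[(0,0)] terminal -1; root [(1,5)] d6
for X: play +1, pass -1

zugzwang((1,5), X) = False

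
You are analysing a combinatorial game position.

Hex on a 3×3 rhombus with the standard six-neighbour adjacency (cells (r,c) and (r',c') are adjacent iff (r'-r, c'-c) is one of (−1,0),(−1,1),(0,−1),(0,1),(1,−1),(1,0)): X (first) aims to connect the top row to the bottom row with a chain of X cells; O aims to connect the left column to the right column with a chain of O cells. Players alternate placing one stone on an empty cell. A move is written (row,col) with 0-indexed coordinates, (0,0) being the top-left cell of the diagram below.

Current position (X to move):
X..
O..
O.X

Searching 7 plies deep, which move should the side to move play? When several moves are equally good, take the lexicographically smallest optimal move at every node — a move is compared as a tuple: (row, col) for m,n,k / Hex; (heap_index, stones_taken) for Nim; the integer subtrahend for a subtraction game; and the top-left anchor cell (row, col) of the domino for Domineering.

[X../O../O.X] X move#1: (0,1):-1/XX./O../O.X, (0,2):-1/X.X/O../O.X, (1,1):+1/X../OX./O.X*, (1,2):-1/X../O.X/O.X, (2,1):-1/X../O../OXX
[X../OX./O.X] O move#2: (0,1):-1/XO./OX./O.X*, (0,2):-1/X.O/OX./O.X, (1,2):-1/X../OXO/O.X, (2,1):-1/X../OX./OOX
[XO./OX./O.X] X move#3: (0,2):+1/XOX/OX./O.X*, (1,2):-1/XO./OXX/O.X, (2,1):-1/XO./OX./OXX
[XOX/OX./O.X] O move#4: (1,2):-1/XOX/OXO/O.X*, (2,1):-1/XOX/OX./OOX
[XOX/OXO/O.X] X move#5: (2,1):+1/XOX/OXO/OXX*
[XOX/OXO/OXX] end (terminal -1, O#6); searched X../O../O.X to 7

X's best at [X../O../O.X]: (1,1)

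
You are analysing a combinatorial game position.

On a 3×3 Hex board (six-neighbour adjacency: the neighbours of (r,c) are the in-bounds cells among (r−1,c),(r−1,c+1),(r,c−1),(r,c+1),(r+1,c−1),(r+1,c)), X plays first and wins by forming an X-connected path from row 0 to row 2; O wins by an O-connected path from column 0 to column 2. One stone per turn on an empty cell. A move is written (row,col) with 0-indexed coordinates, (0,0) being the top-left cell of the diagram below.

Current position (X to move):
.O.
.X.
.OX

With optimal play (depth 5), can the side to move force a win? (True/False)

p1 X@[.O./.X./.OX]: (0,0)[XO./.X./.OX]+1* (0,2)[.OX/.X./.OX]+1 (1,0)[.O./XX./.OX]+1 (1,2)[.O./.XX/.OX]-1 (2,0)[.O./.X./XOX]-1
p2 O@[XO./.X./.OX]: (0,2)[XOO/.X./.OX]-1* (1,0)[XO./OX./.OX]-1 (1,2)[XO./.XO/.OX]-1 (2,0)[XO./.X./OOX]-1
p3 X@[XOO/.X./.OX]: (1,0)[XOO/XX./.OX]+1* (1,2)[XOO/.XX/.OX]-1 (2,0)[XOO/.X./XOX]-1
p4 O@[XOO/XX./.OX]: (1,2)[XOO/XXO/.OX]-1* (2,0)[XOO/XX./OOX]-1
p5 X@[XOO/XXO/.OX]: (2,0)[XOO/XXO/XOX]+1*
p6 O@[XOO/XXO/XOX] terminal -1; root [.O./.X./.OX] d5

X winning at [.O./.X./.OX]: True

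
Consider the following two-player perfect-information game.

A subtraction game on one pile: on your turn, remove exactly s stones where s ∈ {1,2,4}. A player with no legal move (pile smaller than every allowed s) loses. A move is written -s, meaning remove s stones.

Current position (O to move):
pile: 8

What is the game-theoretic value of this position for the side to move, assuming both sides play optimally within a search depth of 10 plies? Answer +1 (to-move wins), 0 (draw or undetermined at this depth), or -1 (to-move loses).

ply 1, O at 8 | -1=-1→7; -2=+1→6*; -4=-1→4
ply 2, X at 6 | -1=-1→5*; -2=-1→4; -4=-1→2
ply 3, O at 5 | -1=-1→4; -2=+1→3*; -4=-1→1
ply 4, X at 3 | -1=-1→2*; -2=-1→1
ply 5, O at 2 | -1=-1→1; -2=+1→0*
ply 6: 0 is terminal -1 (X); from 8 depth 10

value(8, O) = +1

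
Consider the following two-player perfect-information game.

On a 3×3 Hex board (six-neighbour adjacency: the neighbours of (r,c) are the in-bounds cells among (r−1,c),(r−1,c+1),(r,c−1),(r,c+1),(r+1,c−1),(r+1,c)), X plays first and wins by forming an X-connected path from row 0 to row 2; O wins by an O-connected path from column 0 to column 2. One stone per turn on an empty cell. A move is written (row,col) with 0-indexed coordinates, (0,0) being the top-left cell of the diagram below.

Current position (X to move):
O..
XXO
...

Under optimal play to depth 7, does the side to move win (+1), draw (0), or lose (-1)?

p1 X@[O../XXO/...]: (0,1)[OX./XXO/...]+1* (0,2)[O.X/XXO/...]+1 (2,0)[O../XXO/X..]+1 (2,1)[O../XXO/.X.]+1 (2,2)[O../XXO/..X]+1
p2 O@[OX./XXO/...]: (0,2)[OXO/XXO/...]-1* (2,0)[OX./XXO/O..]-1 (2,1)[OX./XXO/.O.]-1 (2,2)[OX./XXO/..O]-1
p3 X@[OXO/XXO/...]: (2,0)[OXO/XXO/X..]+1* (2,1)[OXO/XXO/.X.]+1 (2,2)[OXO/XXO/..X]+1
p4 O@[OXO/XXO/X..] terminal -1; root [O../XXO/...] d7

value(O../XXO/..., X) = +1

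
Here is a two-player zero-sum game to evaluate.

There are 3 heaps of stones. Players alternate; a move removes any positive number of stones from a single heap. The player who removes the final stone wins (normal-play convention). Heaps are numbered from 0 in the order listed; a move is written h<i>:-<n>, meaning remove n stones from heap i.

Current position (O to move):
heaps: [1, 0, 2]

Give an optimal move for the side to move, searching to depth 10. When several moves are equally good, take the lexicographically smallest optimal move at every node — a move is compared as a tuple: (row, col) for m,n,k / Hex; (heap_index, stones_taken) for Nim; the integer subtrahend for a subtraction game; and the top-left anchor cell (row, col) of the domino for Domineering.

O's best at [(1,0,2)]: h2:-1

[(1,0,2)] O move#1: h0:-1:-1/(0,0,2), h2:-1:+1/(1,0,1)*, h2:-2:-1/(1,0,0)
[(1,0,1)] X move#2: h0:-1:-1/(0,0,1)*, h2:-1:-1/(1,0,0)
[(0,0,1)] O move#3: h2:-1:+1/(0,0,0)*
[(0,0,0)] end (terminal -1, X#4); searched (1,0,2) to 10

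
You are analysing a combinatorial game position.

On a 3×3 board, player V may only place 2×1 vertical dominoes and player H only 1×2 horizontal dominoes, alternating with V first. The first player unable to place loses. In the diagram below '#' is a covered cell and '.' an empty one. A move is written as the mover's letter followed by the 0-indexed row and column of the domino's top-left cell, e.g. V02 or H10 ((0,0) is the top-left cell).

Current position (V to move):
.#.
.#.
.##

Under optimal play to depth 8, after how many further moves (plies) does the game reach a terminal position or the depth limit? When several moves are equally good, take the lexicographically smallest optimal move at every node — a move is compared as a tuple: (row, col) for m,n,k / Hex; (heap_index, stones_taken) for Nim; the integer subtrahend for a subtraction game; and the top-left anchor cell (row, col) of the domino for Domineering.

PV length from [.#./.#./.##]: 1 ply

[.#./.#./.##] V move#1: V00:+1/##./##./.##*, V02:+1/.##/.##/.##, V10:+1/.#./##./###
[##./##./.##] end (terminal -1, H#2); searched .#./.#./.## to 8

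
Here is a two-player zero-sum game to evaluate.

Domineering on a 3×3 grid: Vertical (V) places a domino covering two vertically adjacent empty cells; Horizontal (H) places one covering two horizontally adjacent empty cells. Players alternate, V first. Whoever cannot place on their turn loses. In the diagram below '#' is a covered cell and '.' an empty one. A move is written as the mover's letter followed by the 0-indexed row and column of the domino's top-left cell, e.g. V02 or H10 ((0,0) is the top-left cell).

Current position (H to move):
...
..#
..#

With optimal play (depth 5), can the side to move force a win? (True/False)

[.../..#/..#] H move#1: H00:-1/##./..#/..#, H01:-1/.##/..#/..#, H10:+1/.../###/..#*, H20:-1/.../..#/###
[.../###/..#] end (terminal -1, V#2); searched .../..#/..# to 5

H winning at [.../..#/..#]: True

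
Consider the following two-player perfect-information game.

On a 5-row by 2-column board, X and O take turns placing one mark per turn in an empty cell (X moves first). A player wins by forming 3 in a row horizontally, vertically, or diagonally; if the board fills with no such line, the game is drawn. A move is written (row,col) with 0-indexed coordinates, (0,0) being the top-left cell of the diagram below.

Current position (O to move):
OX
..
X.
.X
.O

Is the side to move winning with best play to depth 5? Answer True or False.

O winning at [OX/../X./.X/.O]: False

p1 O@[OX/../X./.X/.O]: (1,0)[OX/O./X./.X/.O]+0* (1,1)[OX/.O/X./.X/.O]-1 (2,1)[OX/../XO/.X/.O]-1 (3,0)[OX/../X./OX/.O]+0 (4,0)[OX/../X./.X/OO]+0
p2 X@[OX/O./X./.X/.O]: (1,1)[OX/OX/X./.X/.O]+0* (2,1)[OX/O./XX/.X/.O]+0 (3,0)[OX/O./X./XX/.O]+0 (4,0)[OX/O./X./.X/XO]+0
p3 O@[OX/OX/X./.X/.O]: (2,1)[OX/OX/XO/.X/.O]+0* (3,0)[OX/OX/X./OX/.O]-1 (4,0)[OX/OX/X./.X/OO]-1
p4 X@[OX/OX/XO/.X/.O]: (3,0)[OX/OX/XO/XX/.O]+0* (4,0)[OX/OX/XO/.X/XO]+0
p5 O@[OX/OX/XO/XX/.O]: (4,0)[OX/OX/XO/XX/OO]+0*
p6 X@[OX/OX/XO/XX/OO] terminal +0; root [OX/../X./.X/.O] d5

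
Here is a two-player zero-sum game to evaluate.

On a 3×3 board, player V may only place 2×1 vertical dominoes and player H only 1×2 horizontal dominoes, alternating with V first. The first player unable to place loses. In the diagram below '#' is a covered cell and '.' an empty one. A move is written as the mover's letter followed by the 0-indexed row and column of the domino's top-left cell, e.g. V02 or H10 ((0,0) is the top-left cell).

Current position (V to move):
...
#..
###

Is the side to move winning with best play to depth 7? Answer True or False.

ply 1, V at .../#../### | V01=+1→.#./##./###*; V02=-1→..#/#.#/###
ply 2: .#./##./### is terminal -1 (H); from .../#../### depth 7

V winning at [.../#../###]: True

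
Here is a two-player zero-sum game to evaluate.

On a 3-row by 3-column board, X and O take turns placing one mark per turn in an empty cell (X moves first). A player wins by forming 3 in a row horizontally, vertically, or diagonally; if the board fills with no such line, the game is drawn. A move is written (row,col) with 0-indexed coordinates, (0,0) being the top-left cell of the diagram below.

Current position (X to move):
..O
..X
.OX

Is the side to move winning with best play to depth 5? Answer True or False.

X winning at [..O/..X/.OX]: True

[..O/..X/.OX] X move#1: (0,0):-1/X.O/..X/.OX, (0,1):+0/.XO/..X/.OX, (1,0):-1/..O/X.X/.OX, (1,1):+1/..O/.XX/.OX*, (2,0):-1/..O/..X/XOX
[..O/.XX/.OX] O move#2: (0,0):-1/O.O/.XX/.OX*, (0,1):-1/.OO/.XX/.OX, (1,0):-1/..O/OXX/.OX, (2,0):-1/..O/.XX/OOX
[O.O/.XX/.OX] X move#3: (0,1):+0/OXO/.XX/.OX, (1,0):+1/O.O/XXX/.OX*, (2,0):-1/O.O/.XX/XOX
[O.O/XXX/.OX] end (terminal -1, O#4); searched ..O/..X/.OX to 5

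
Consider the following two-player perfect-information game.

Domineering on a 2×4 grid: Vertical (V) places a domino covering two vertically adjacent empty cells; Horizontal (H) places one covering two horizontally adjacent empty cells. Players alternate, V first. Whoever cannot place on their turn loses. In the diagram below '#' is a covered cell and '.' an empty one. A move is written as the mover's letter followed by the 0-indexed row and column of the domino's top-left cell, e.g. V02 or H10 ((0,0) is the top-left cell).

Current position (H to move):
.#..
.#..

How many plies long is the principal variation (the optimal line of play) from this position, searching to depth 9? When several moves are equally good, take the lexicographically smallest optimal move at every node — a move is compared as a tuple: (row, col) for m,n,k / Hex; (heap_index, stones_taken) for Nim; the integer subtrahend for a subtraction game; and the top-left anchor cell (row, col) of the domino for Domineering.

PV length from [.#../.#..]: 3 plies

p1 H@[.#../.#..]: H02[.###/.#..]+1* H12[.#../.###]+1
p2 V@[.###/.#..]: V00[####/##..]-1*
p3 H@[####/##..]: H12[####/####]+1*
p4 V@[####/####] terminal -1; root [.#../.#..] d9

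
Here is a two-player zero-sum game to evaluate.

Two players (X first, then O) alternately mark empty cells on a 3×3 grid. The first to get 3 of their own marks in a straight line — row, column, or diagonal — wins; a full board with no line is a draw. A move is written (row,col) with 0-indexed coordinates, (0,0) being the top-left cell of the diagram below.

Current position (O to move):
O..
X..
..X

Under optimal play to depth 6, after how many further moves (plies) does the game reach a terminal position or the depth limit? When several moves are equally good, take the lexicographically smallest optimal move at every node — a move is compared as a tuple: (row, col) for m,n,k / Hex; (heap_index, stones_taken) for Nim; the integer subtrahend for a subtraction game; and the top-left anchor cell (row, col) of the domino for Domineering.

[O../X../..X] O move#1: (0,1):-1/OO./X../..X, (0,2):+0/O.O/X../..X*, (1,1):+0/O../XO./..X, (1,2):+0/O../X.O/..X, (2,0):-1/O../X../O.X, (2,1):-1/O../X../.OX
[O.O/X../..X] X move#2: (0,1):+0/OXO/X../..X*, (1,1):-1/O.O/XX./..X, (1,2):-1/O.O/X.X/..X, (2,0):-1/O.O/X../X.X, (2,1):-1/O.O/X../.XX
[OXO/X../..X] O move#3: (1,1):+0/OXO/XO./..X*, (1,2):-1/OXO/X.O/..X, (2,0):-1/OXO/X../O.X, (2,1):+0/OXO/X../.OX
[OXO/XO./..X] X move#4: (1,2):-1/OXO/XOX/..X, (2,0):+0/OXO/XO./X.X*, (2,1):-1/OXO/XO./.XX
[OXO/XO./X.X] O move#5: (1,2):-1/OXO/XOO/X.X, (2,1):+0/OXO/XO./XOX*
[OXO/XO./XOX] X move#6: (1,2):+0/OXO/XOX/XOX*
[OXO/XOX/XOX] end (terminal +0, O#7); searched O../X../..X to 6

PV length from [O../X../..X]: 6 plies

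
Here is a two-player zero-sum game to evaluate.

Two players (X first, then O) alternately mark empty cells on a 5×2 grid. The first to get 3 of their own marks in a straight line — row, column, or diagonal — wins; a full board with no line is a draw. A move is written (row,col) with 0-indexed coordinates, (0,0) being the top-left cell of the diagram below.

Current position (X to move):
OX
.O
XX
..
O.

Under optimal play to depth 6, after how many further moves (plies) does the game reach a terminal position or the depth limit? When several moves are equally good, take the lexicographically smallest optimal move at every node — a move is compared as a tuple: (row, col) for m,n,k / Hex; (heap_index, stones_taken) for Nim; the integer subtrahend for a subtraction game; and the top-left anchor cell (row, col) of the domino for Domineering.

PV length from [OX/.O/XX/../O.]: 4 plies

[OX/.O/XX/../O.] X move#1: (1,0):+0/OX/XO/XX/../O.*, (3,0):+0/OX/.O/XX/X./O., (3,1):+0/OX/.O/XX/.X/O., (4,1):+0/OX/.O/XX/../OX
[OX/XO/XX/../O.] O move#2: (3,0):+0/OX/XO/XX/O./O.*, (3,1):-1/OX/XO/XX/.O/O., (4,1):-1/OX/XO/XX/../OO
[OX/XO/XX/O./O.] X move#3: (3,1):+0/OX/XO/XX/OX/O.*, (4,1):+0/OX/XO/XX/O./OX
[OX/XO/XX/OX/O.] O move#4: (4,1):+0/OX/XO/XX/OX/OO*
[OX/XO/XX/OX/OO] end (terminal +0, X#5); searched OX/.O/XX/../O. to 6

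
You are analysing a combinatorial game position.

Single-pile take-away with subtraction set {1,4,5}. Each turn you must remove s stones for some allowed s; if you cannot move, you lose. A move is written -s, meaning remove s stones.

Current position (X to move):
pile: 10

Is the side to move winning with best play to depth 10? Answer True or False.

ply 1, X at 10 | -1=-1→9*; -4=-1→6; -5=-1→5
ply 2, O at 9 | -1=+1→8*; -4=-1→5; -5=-1→4
ply 3, X at 8 | -1=-1→7*; -4=-1→4; -5=-1→3
ply 4, O at 7 | -1=-1→6; -4=-1→3; -5=+1→2*
ply 5, X at 2 | -1=-1→1*
ply 6, O at 1 | -1=+1→0*
ply 7: 0 is terminal -1 (X); from 10 depth 10

X winning at [10]: False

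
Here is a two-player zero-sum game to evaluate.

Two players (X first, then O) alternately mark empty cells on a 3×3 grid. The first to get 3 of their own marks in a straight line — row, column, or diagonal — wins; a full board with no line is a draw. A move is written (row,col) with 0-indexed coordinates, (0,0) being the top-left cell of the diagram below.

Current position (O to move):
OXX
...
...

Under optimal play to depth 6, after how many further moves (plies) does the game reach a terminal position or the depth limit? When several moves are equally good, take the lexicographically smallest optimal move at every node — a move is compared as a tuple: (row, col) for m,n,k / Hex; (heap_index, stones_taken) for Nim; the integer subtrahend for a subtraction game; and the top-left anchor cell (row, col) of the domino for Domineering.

PV length from [OXX/.../...]: 3 plies

ply 1, O at OXX/.../... | (1,0)=+1→OXX/O../...*; (1,1)=+0→OXX/.O./...; (1,2)=-1→OXX/..O/...; (2,0)=+1→OXX/.../O..; (2,1)=+0→OXX/.../.O.; (2,2)=-1→OXX/.../..O
ply 2, X at OXX/O../... | (1,1)=-1→OXX/OX./...*; (1,2)=-1→OXX/O.X/...; (2,0)=-1→OXX/O../X..; (2,1)=-1→OXX/O../.X.; (2,2)=-1→OXX/O../..X
ply 3, O at OXX/OX./... | (1,2)=-1→OXX/OXO/...; (2,0)=+1→OXX/OX./O..*; (2,1)=-1→OXX/OX./.O.; (2,2)=-1→OXX/OX./..O
ply 4: OXX/OX./O.. is terminal -1 (X); from OXX/.../... depth 6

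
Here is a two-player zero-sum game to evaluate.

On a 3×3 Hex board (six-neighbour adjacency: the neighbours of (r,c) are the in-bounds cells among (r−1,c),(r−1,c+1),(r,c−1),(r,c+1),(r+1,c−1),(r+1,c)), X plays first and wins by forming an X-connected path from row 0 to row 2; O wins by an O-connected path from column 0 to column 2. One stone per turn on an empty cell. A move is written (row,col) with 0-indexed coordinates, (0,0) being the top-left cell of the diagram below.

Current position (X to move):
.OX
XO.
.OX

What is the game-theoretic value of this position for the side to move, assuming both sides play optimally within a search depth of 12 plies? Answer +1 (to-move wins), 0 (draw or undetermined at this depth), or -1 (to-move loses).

value(.OX/XO./.OX, X) = +1

[.OX/XO./.OX] X move#1: (0,0):+1/XOX/XO./.OX*, (1,2):+1/.OX/XOX/.OX, (2,0):+1/.OX/XO./XOX
[XOX/XO./.OX] O move#2: (1,2):-1/XOX/XOO/.OX*, (2,0):-1/XOX/XO./OOX
[XOX/XOO/.OX] X move#3: (2,0):+1/XOX/XOO/XOX*
[XOX/XOO/XOX] end (terminal -1, O#4); searched .OX/XO./.OX to 12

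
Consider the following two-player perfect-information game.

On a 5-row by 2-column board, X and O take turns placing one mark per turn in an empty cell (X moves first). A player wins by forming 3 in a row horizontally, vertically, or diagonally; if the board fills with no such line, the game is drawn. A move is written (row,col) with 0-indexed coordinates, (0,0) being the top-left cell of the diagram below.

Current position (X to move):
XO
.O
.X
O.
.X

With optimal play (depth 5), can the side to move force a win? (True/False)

X winning at [XO/.O/.X/O./.X]: True

ply 1, X at XO/.O/.X/O./.X | (1,0)=+1→XO/XO/.X/O./.X*; (2,0)=+1→XO/.O/XX/O./.X; (3,1)=+1→XO/.O/.X/OX/.X; (4,0)=+0→XO/.O/.X/O./XX
ply 2, O at XO/XO/.X/O./.X | (2,0)=-1→XO/XO/OX/O./.X*; (3,1)=-1→XO/XO/.X/OO/.X; (4,0)=-1→XO/XO/.X/O./OX
ply 3, X at XO/XO/OX/O./.X | (3,1)=+1→XO/XO/OX/OX/.X*; (4,0)=+0→XO/XO/OX/O./XX
ply 4: XO/XO/OX/OX/.X is terminal -1 (O); from XO/.O/.X/O./.X depth 5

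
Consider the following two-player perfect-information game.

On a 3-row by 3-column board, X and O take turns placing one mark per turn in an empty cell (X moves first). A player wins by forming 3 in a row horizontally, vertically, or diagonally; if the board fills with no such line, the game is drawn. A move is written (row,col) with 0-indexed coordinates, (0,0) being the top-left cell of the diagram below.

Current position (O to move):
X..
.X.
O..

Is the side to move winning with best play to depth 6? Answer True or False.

ply 1, O at X../.X./O.. | (0,1)=-1→XO./.X./O..; (0,2)=-1→X.O/.X./O..; (1,0)=-1→X../OX./O..; (1,2)=-1→X../.XO/O..; (2,1)=-1→X../.X./OO.; (2,2)=+0→X../.X./O.O*
ply 2, X at X../.X./O.O | (0,1)=-1→XX./.X./O.O; (0,2)=-1→X.X/.X./O.O; (1,0)=-1→X../XX./O.O; (1,2)=-1→X../.XX/O.O; (2,1)=+0→X../.X./OXO*
ply 3, O at X../.X./OXO | (0,1)=+0→XO./.X./OXO*; (0,2)=-1→X.O/.X./OXO; (1,0)=-1→X../OX./OXO; (1,2)=-1→X../.XO/OXO
ply 4, X at XO./.X./OXO | (0,2)=+0→XOX/.X./OXO*; (1,0)=+0→XO./XX./OXO; (1,2)=+0→XO./.XX/OXO
ply 5, O at XOX/.X./OXO | (1,0)=+0→XOX/OX./OXO*; (1,2)=+0→XOX/.XO/OXO
ply 6, X at XOX/OX./OXO | (1,2)=+0→XOX/OXX/OXO*
ply 7: XOX/OXX/OXO is terminal +0 (O); from X../.X./O.. depth 6

O winning at [X../.X./O..]: False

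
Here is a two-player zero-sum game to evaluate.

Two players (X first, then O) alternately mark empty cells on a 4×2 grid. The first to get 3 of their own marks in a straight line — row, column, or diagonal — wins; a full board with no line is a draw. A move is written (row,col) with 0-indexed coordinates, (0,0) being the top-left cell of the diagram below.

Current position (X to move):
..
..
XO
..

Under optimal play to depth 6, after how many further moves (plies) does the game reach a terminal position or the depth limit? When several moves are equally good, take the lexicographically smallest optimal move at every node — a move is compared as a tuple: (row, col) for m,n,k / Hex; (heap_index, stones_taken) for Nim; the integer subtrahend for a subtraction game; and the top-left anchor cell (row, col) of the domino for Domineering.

ply 1, X at ../../XO/.. | (0,0)=+0→X./../XO/..; (0,1)=+0→.X/../XO/..; (1,0)=+1→../X./XO/..*; (1,1)=+0→../.X/XO/..; (3,0)=+0→../../XO/X.; (3,1)=+0→../../XO/.X
ply 2, O at ../X./XO/.. | (0,0)=-1→O./X./XO/..*; (0,1)=-1→.O/X./XO/..; (1,1)=-1→../XO/XO/..; (3,0)=-1→../X./XO/O.; (3,1)=-1→../X./XO/.O
ply 3, X at O./X./XO/.. | (0,1)=+0→OX/X./XO/..; (1,1)=+0→O./XX/XO/..; (3,0)=+1→O./X./XO/X.*; (3,1)=+0→O./X./XO/.X
ply 4: O./X./XO/X. is terminal -1 (O); from ../../XO/.. depth 6

PV length from [../../XO/..]: 3 plies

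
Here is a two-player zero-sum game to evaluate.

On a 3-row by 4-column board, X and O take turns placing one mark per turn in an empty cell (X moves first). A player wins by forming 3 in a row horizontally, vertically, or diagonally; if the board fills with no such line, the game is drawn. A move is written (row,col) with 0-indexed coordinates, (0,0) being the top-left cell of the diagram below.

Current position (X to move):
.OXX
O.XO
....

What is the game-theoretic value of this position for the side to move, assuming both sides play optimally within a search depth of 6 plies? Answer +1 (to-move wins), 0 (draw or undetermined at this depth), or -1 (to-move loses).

[.OXX/O.XO/....] X move#1: (0,0):+1/XOXX/O.XO/....*, (1,1):+1/.OXX/OXXO/...., (2,0):+1/.OXX/O.XO/X..., (2,1):+1/.OXX/O.XO/.X.., (2,2):+1/.OXX/O.XO/..X., (2,3):+1/.OXX/O.XO/...X
[XOXX/O.XO/....] O move#2: (1,1):-1/XOXX/OOXO/....*, (2,0):-1/XOXX/O.XO/O..., (2,1):-1/XOXX/O.XO/.O.., (2,2):-1/XOXX/O.XO/..O., (2,3):-1/XOXX/O.XO/...O
[XOXX/OOXO/....] X move#3: (2,0):-1/XOXX/OOXO/X..., (2,1):+1/XOXX/OOXO/.X..*, (2,2):+1/XOXX/OOXO/..X., (2,3):-1/XOXX/OOXO/...X
[XOXX/OOXO/.X..] end (terminal -1, O#4); searched .OXX/O.XO/.... to 6

value(.OXX/O.XO/...., X) = +1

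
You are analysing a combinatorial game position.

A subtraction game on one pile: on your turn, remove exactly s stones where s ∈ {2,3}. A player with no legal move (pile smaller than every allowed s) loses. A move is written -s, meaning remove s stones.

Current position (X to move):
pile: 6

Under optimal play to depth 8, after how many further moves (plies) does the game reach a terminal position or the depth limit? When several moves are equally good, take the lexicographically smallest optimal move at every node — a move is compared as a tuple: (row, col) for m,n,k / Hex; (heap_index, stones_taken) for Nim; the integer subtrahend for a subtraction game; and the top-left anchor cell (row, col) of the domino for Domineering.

PV length from [6]: 2 plies

[6] X move#1: -2:-1/4*, -3:-1/3
[4] O move#2: -2:-1/2, -3:+1/1*
[1] end (terminal -1, X#3); searched 6 to 8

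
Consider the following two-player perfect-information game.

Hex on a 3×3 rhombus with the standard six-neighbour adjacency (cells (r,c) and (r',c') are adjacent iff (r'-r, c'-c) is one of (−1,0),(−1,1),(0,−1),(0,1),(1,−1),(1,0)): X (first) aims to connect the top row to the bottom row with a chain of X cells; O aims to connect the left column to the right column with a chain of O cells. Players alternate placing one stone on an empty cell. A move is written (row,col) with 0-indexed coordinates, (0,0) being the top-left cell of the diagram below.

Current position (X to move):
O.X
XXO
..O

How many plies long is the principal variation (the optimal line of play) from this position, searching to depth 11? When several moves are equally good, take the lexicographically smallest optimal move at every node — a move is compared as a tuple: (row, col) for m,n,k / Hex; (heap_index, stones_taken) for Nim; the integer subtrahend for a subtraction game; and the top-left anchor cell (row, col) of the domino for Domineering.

PV length from [O.X/XXO/..O]: 3 plies

p1 X@[O.X/XXO/..O]: (0,1)[OXX/XXO/..O]+1* (2,0)[O.X/XXO/X.O]+1 (2,1)[O.X/XXO/.XO]+1
p2 O@[OXX/XXO/..O]: (2,0)[OXX/XXO/O.O]-1* (2,1)[OXX/XXO/.OO]-1
p3 X@[OXX/XXO/O.O]: (2,1)[OXX/XXO/OXO]+1*
p4 O@[OXX/XXO/OXO] terminal -1; root [O.X/XXO/..O] d11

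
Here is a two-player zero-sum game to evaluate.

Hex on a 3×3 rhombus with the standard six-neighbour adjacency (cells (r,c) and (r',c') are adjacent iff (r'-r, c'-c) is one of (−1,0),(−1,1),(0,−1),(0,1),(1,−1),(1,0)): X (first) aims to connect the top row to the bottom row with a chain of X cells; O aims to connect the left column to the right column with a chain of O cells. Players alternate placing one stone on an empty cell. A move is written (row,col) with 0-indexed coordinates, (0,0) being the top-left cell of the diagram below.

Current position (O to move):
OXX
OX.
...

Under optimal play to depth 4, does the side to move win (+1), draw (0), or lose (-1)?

value(OXX/OX./..., O) = -1

p1 O@[OXX/OX./...]: (1,2)[OXX/OXO/...]-1* (2,0)[OXX/OX./O..]-1 (2,1)[OXX/OX./.O.]-1 (2,2)[OXX/OX./..O]-1
p2 X@[OXX/OXO/...]: (2,0)[OXX/OXO/X..]+1* (2,1)[OXX/OXO/.X.]+1 (2,2)[OXX/OXO/..X]+1
p3 O@[OXX/OXO/X..] terminal -1; root [OXX/OX./...] d4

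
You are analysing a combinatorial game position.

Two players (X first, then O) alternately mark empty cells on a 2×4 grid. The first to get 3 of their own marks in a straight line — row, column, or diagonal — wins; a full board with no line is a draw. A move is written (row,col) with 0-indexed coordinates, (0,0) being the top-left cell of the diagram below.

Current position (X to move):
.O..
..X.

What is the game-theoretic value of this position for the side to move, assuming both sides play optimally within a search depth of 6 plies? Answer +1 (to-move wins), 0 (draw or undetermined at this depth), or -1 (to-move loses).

p1 X@[.O../..X.]: (0,0)[XO../..X.]+0 (0,2)[.OX./..X.]+0 (0,3)[.O.X/..X.]+0 (1,0)[.O../X.X.]+0 (1,1)[.O../.XX.]+1* (1,3)[.O../..XX]+0
p2 O@[.O../.XX.]: (0,0)[OO../.XX.]-1* (0,2)[.OO./.XX.]-1 (0,3)[.O.O/.XX.]-1 (1,0)[.O../OXX.]-1 (1,3)[.O../.XXO]-1
p3 X@[OO../.XX.]: (0,2)[OOX./.XX.]+1* (0,3)[OO.X/.XX.]-1 (1,0)[OO../XXX.]+1 (1,3)[OO../.XXX]+1
p4 O@[OOX./.XX.]: (0,3)[OOXO/.XX.]-1* (1,0)[OOX./OXX.]-1 (1,3)[OOX./.XXO]-1
p5 X@[OOXO/.XX.]: (1,0)[OOXO/XXX.]+1* (1,3)[OOXO/.XXX]+1
p6 O@[OOXO/XXX.] terminal -1; root [.O../..X.] d6

value(.O../..X., X) = +1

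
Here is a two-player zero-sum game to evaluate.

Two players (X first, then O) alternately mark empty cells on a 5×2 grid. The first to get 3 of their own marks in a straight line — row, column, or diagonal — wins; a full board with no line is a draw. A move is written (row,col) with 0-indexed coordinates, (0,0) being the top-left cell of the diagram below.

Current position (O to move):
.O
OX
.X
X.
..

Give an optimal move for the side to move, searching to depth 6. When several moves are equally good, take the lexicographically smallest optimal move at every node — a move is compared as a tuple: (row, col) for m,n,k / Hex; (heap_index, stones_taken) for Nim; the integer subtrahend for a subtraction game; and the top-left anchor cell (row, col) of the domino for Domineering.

p1 O@[.O/OX/.X/X./..]: (0,0)[OO/OX/.X/X./..]-1 (2,0)[.O/OX/OX/X./..]-1 (3,1)[.O/OX/.X/XO/..]+0* (4,0)[.O/OX/.X/X./O.]-1 (4,1)[.O/OX/.X/X./.O]-1
p2 X@[.O/OX/.X/XO/..]: (0,0)[XO/OX/.X/XO/..]+0* (2,0)[.O/OX/XX/XO/..]+0 (4,0)[.O/OX/.X/XO/X.]+0 (4,1)[.O/OX/.X/XO/.X]+0
p3 O@[XO/OX/.X/XO/..]: (2,0)[XO/OX/OX/XO/..]+0* (4,0)[XO/OX/.X/XO/O.]+0 (4,1)[XO/OX/.X/XO/.O]+0
p4 X@[XO/OX/OX/XO/..]: (4,0)[XO/OX/OX/XO/X.]+0* (4,1)[XO/OX/OX/XO/.X]+0
p5 O@[XO/OX/OX/XO/X.]: (4,1)[XO/OX/OX/XO/XO]+0*
p6 X@[XO/OX/OX/XO/XO] terminal +0; root [.O/OX/.X/X./..] d6

O's best at [.O/OX/.X/X./..]: (3,1)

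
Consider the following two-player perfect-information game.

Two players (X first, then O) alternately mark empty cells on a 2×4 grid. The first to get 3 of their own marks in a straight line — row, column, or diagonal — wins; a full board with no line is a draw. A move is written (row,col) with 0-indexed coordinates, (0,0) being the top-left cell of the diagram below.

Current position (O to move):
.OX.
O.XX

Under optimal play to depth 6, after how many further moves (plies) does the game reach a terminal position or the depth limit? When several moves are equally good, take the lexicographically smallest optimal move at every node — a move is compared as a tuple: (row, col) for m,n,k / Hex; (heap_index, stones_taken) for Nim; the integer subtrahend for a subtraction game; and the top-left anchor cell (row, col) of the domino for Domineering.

[.OX./O.XX] O move#1: (0,0):-1/OOX./O.XX, (0,3):-1/.OXO/O.XX, (1,1):+0/.OX./OOXX*
[.OX./OOXX] X move#2: (0,0):+0/XOX./OOXX*, (0,3):+0/.OXX/OOXX
[XOX./OOXX] O move#3: (0,3):+0/XOXO/OOXX*
[XOXO/OOXX] end (terminal +0, X#4); searched .OX./O.XX to 6

PV length from [.OX./O.XX]: 3 plies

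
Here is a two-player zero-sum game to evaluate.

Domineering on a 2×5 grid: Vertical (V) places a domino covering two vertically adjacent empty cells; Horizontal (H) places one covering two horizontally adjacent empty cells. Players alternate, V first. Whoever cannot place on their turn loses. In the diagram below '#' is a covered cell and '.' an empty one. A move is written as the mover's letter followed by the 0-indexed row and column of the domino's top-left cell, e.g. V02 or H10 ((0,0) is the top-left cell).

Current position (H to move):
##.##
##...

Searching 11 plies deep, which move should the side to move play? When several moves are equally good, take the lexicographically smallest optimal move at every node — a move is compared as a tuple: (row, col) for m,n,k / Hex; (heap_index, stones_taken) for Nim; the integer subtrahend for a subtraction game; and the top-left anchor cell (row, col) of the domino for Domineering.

H's best at [##.##/##...]: H12

[##.##/##...] H move#1: H12:+1/##.##/####.*, H13:-1/##.##/##.##
[##.##/####.] end (terminal -1, V#2); searched ##.##/##... to 11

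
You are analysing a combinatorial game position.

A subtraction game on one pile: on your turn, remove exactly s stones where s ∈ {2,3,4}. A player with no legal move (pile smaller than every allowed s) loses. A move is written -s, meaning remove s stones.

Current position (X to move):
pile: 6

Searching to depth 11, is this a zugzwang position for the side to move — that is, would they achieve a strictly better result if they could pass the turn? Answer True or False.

[6] X move#1: -2:-1/4*, -3:-1/3, -4:-1/2
[4] O move#2: -2:-1/2, -3:+1/1*, -4:+1/0
[1] end (terminal -1, X#3); searched 6 to 11
pass branch (O moves first from the same position):
  | [6] O move#1: -2:-1/4*, -3:-1/3, -4:-1/2
  | [4] X move#2: -2:-1/2, -3:+1/1*, -4:+1/0
  | [1] end (terminal -1, O#3); searched 6 to 11
X moving scores -1; X passing scores +1

zugzwang(6, X) = True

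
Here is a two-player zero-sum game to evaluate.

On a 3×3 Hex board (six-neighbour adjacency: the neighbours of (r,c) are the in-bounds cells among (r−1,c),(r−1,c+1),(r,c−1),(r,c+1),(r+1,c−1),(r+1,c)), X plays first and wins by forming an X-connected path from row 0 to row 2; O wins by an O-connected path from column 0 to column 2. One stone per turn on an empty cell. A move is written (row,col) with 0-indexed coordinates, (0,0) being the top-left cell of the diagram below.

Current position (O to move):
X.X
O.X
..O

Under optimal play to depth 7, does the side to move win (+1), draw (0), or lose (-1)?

value(X.X/O.X/..O, O) = +1

ply 1, O at X.X/O.X/..O | (0,1)=-1→XOX/O.X/..O; (1,1)=-1→X.X/OOX/..O; (2,0)=-1→X.X/O.X/O.O; (2,1)=+1→X.X/O.X/.OO*
ply 2, X at X.X/O.X/.OO | (0,1)=-1→XXX/O.X/.OO*; (1,1)=-1→X.X/OXX/.OO; (2,0)=-1→X.X/O.X/XOO
ply 3, O at XXX/O.X/.OO | (1,1)=+1→XXX/OOX/.OO*; (2,0)=+1→XXX/O.X/OOO
ply 4: XXX/OOX/.OO is terminal -1 (X); from X.X/O.X/..O depth 7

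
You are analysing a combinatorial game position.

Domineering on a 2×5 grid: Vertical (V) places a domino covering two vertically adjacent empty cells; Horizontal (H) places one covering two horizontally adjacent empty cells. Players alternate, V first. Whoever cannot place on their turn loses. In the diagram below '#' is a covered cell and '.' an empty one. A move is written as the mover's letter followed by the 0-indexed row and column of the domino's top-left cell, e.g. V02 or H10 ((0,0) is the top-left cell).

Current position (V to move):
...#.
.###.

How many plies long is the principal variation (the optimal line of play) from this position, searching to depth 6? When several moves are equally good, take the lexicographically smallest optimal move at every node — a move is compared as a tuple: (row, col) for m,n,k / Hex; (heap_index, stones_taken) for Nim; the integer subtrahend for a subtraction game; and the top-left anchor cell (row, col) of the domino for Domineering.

ply 1, V at ...#./.###. | V00=+1→#..#./####.*; V04=-1→...##/.####
ply 2, H at #..#./####. | H01=-1→####./####.*
ply 3, V at ####./####. | V04=+1→#####/#####*
ply 4: #####/##### is terminal -1 (H); from ...#./.###. depth 6

PV length from [...#./.###.]: 3 plies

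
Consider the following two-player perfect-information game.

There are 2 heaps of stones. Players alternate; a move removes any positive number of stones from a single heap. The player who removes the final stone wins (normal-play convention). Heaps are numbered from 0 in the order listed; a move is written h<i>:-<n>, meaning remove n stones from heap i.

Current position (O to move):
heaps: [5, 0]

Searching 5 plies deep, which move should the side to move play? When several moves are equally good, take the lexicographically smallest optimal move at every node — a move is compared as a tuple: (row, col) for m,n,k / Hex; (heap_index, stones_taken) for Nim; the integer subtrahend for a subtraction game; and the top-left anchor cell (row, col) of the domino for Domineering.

O's best at [(5,0)]: h0:-5

ply 1, O at (5,0) | h0:-1=-1→(4,0); h0:-2=-1→(3,0); h0:-3=-1→(2,0); h0:-4=-1→(1,0); h0:-5=+1→(0,0)*
ply 2: (0,0) is terminal -1 (X); from (5,0) depth 5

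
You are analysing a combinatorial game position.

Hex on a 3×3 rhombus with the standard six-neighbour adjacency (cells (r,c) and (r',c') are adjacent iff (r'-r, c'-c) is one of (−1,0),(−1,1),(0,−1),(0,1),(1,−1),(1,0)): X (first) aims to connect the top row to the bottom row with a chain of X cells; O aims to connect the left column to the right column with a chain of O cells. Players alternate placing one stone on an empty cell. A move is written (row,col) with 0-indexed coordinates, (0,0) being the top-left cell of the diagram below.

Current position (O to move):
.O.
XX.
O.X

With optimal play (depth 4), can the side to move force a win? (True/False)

p1 O@[.O./XX./O.X]: (0,0)[OO./XX./O.X]-1* (0,2)[.OO/XX./O.X]-1 (1,2)[.O./XXO/O.X]-1 (2,1)[.O./XX./OOX]-1
p2 X@[OO./XX./O.X]: (0,2)[OOX/XX./O.X]+1* (1,2)[OO./XXX/O.X]-1 (2,1)[OO./XX./OXX]-1
p3 O@[OOX/XX./O.X]: (1,2)[OOX/XXO/O.X]-1* (2,1)[OOX/XX./OOX]-1
p4 X@[OOX/XXO/O.X]: (2,1)[OOX/XXO/OXX]+1*
p5 O@[OOX/XXO/OXX] terminal -1; root [.O./XX./O.X] d4

O winning at [.O./XX./O.X]: False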